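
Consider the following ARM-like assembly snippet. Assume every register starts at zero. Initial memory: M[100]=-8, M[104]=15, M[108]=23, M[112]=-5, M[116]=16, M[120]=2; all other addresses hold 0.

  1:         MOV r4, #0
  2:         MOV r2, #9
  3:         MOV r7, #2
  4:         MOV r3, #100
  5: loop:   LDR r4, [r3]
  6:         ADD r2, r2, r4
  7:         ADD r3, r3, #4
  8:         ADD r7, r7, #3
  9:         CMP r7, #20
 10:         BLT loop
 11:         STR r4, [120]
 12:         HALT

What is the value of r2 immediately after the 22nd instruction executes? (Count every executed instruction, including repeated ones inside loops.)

39

r4=0
r2=9
r7=2
r3=100
r4=M[100]=-8
r2=9+(-8)=1
r3=100+4=104
r7=2+3=5
CMP r7, #20  (cmp 5,20)
BLT loop: taken
r4=M[104]=15
r2=1+15=16
r3=104+4=108
r7=5+3=8
CMP r7, #20  (cmp 8,20)
BLT loop: taken
r4=M[108]=23
r2=16+23=39
r3=108+4=112
r7=8+3=11
CMP r7, #20  (cmp 11,20)
BLT loop: taken
After step 22: r2 = 39.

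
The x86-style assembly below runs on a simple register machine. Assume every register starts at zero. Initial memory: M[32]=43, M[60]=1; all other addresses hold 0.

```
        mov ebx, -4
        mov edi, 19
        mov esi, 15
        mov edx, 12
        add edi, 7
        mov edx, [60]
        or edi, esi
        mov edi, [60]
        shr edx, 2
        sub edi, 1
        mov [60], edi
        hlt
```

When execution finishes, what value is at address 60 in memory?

0

after mov ebx, -4: ebx=-4
after mov edi, 19: edi=19
after mov esi, 15: esi=15
after mov edx, 12: edx=12
after add edi, 7: edi=19+7=26
after mov edx, [60]: edx=M[60]=1
after or edi, esi: edi=26|15=31
after mov edi, [60]: edi=M[60]=1
after shr edx, 2: edx=1>>2=0
after sub edi, 1: edi=1-1=0
mov [60], edi → M[60]=0
halt.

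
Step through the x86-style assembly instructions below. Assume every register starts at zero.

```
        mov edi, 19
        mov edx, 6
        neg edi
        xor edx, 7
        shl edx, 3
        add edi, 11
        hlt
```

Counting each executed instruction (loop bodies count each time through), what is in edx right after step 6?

8

edi=19
edx=6
edi=-(19)=-19
edx=6^7=1
edx=1<<3=8
edi=(-19)+11=-8
After step 6: edx = 8.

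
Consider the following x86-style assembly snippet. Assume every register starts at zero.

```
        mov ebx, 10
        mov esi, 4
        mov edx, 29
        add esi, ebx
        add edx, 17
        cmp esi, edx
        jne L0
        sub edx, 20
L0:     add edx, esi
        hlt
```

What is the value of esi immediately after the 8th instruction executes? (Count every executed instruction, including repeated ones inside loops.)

mov ebx, 10 → ebx=10
mov esi, 4 → esi=4
mov edx, 29 → edx=29
add esi, ebx → esi=4+10=14
add edx, 17 → edx=29+17=46
cmp esi, edx  (cmp 14,46)
jne L0: taken
add edx, esi → edx=46+14=60
After step 8: esi = 14.

14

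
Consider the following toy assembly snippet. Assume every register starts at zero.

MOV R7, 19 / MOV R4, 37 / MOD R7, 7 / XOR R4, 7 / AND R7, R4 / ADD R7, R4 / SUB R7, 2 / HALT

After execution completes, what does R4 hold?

34

R7=19
R4=37
R7=19%7=5
R4=37^7=34
R7=5&34=0
R7=0+34=34
R7=34-2=32
halt.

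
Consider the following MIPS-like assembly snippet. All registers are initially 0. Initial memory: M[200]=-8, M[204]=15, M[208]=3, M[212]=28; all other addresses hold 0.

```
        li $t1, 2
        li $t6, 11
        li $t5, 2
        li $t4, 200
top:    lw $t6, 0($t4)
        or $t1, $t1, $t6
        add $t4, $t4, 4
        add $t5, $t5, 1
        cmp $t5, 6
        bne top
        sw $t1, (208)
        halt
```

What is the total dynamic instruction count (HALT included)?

after li $t1, 2: $t1=2
after li $t6, 11: $t6=11
after li $t5, 2: $t5=2
after li $t4, 200: $t4=200
after lw $t6, 0($t4): $t6=M[200]=-8
after or $t1, $t1, $t6: $t1=2|(-8)=-6
after add $t4, $t4, 4: $t4=200+4=204
after add $t5, $t5, 1: $t5=2+1=3
cmp $t5, 6  (cmp 3,6)
bne top: taken
after lw $t6, 0($t4): $t6=M[204]=15
after or $t1, $t1, $t6: $t1=(-6)|15=-1
after add $t4, $t4, 4: $t4=204+4=208
after add $t5, $t5, 1: $t5=3+1=4
cmp $t5, 6  (cmp 4,6)
bne top: taken
after lw $t6, 0($t4): $t6=M[208]=3
after or $t1, $t1, $t6: $t1=(-1)|3=-1
after add $t4, $t4, 4: $t4=208+4=212
after add $t5, $t5, 1: $t5=4+1=5
cmp $t5, 6  (cmp 5,6)
bne top: taken
after lw $t6, 0($t4): $t6=M[212]=28
after or $t1, $t1, $t6: $t1=(-1)|28=-1
after add $t4, $t4, 4: $t4=212+4=216
after add $t5, $t5, 1: $t5=5+1=6
cmp $t5, 6  (cmp 6,6)
bne top: not taken
sw $t1, (208) → M[208]=-1
halt.
Total executed instructions: 30.

30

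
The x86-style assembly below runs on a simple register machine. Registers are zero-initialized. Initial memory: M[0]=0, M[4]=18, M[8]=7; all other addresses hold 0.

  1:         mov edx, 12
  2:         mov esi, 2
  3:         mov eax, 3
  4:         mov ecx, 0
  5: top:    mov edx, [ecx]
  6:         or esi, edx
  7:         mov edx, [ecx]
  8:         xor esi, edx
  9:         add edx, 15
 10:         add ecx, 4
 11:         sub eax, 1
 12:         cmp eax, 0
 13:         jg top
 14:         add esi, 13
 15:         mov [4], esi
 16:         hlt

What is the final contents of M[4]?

13

edx=12
esi=2
eax=3
ecx=0
edx=M[0]=0
esi=2|0=2
edx=M[0]=0
esi=2^0=2
edx=0+15=15
ecx=0+4=4
eax=3-1=2
cmp eax, 0  (cmp 2,0)
jg top: taken
edx=M[4]=18
esi=2|18=18
edx=M[4]=18
esi=18^18=0
edx=18+15=33
ecx=4+4=8
eax=2-1=1
cmp eax, 0  (cmp 1,0)
jg top: taken
edx=M[8]=7
esi=0|7=7
edx=M[8]=7
esi=7^7=0
edx=7+15=22
ecx=8+4=12
eax=1-1=0
cmp eax, 0  (cmp 0,0)
jg top: not taken
esi=0+13=13
mov [4], esi → M[4]=13
halt.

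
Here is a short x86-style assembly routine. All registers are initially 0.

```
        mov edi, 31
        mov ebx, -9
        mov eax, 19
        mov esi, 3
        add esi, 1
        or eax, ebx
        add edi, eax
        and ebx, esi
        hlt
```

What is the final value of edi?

edi=31
ebx=-9
eax=19
esi=3
esi=3+1=4
eax=19|(-9)=-9
edi=31+(-9)=22
ebx=(-9)&4=4
halt.

22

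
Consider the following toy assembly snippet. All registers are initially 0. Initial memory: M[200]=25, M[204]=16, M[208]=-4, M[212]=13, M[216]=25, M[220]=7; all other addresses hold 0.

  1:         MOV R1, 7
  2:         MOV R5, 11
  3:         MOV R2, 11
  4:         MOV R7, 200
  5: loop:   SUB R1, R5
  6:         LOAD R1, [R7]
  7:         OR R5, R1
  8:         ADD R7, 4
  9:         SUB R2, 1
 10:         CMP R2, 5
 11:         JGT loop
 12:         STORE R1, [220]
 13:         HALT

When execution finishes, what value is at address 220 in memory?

7

R1=7
R5=11
R2=11
R7=200
R1=7-11=-4
R1=M[200]=25
R5=11|25=27
R7=200+4=204
R2=11-1=10
CMP R2, 5  (cmp 10,5)
JGT loop: taken
R1=25-27=-2
R1=M[204]=16
R5=27|16=27
R7=204+4=208
R2=10-1=9
CMP R2, 5  (cmp 9,5)
JGT loop: taken
R1=16-27=-11
R1=M[208]=-4
R5=27|(-4)=-1
R7=208+4=212
R2=9-1=8
CMP R2, 5  (cmp 8,5)
JGT loop: taken
R1=(-4)-(-1)=-3
R1=M[212]=13
R5=(-1)|13=-1
R7=212+4=216
R2=8-1=7
CMP R2, 5  (cmp 7,5)
JGT loop: taken
R1=13-(-1)=14
R1=M[216]=25
R5=(-1)|25=-1
R7=216+4=220
R2=7-1=6
CMP R2, 5  (cmp 6,5)
JGT loop: taken
R1=25-(-1)=26
R1=M[220]=7
R5=(-1)|7=-1
R7=220+4=224
R2=6-1=5
CMP R2, 5  (cmp 5,5)
JGT loop: not taken
STORE R1, [220] → M[220]=7
halt.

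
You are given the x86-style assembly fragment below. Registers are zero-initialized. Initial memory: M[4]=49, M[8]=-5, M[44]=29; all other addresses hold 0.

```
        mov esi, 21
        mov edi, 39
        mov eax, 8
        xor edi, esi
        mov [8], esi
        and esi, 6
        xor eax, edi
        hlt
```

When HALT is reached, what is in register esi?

mov esi, 21 → esi=21
mov edi, 39 → edi=39
mov eax, 8 → eax=8
xor edi, esi → edi=39^21=50
mov [8], esi → M[8]=21
and esi, 6 → esi=21&6=4
xor eax, edi → eax=8^50=58
halt.

4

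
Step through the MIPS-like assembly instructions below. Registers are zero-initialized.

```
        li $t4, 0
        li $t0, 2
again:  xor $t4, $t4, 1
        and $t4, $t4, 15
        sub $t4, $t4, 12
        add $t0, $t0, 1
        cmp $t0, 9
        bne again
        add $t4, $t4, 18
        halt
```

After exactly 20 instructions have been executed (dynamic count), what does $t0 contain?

5

$t4=0
$t0=2
$t4=0^1=1
$t4=1&15=1
$t4=1-12=-11
$t0=2+1=3
cmp $t0, 9  (cmp 3,9)
bne again: taken
$t4=(-11)^1=-12
$t4=(-12)&15=4
$t4=4-12=-8
$t0=3+1=4
cmp $t0, 9  (cmp 4,9)
bne again: taken
$t4=(-8)^1=-7
$t4=(-7)&15=9
$t4=9-12=-3
$t0=4+1=5
cmp $t0, 9  (cmp 5,9)
bne again: taken
After step 20: $t0 = 5.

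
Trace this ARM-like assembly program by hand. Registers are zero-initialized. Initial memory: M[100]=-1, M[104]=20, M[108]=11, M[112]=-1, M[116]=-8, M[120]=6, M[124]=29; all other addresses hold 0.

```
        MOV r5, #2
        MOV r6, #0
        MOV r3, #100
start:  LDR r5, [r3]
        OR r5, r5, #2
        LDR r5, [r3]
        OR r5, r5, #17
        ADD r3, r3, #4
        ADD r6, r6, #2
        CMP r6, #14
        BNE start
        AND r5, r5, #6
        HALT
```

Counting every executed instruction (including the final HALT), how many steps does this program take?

after MOV r5, #2: r5=2
after MOV r6, #0: r6=0
after MOV r3, #100: r3=100
after LDR r5, [r3]: r5=M[100]=-1
after OR r5, r5, #2: r5=(-1)|2=-1
after LDR r5, [r3]: r5=M[100]=-1
after OR r5, r5, #17: r5=(-1)|17=-1
after ADD r3, r3, #4: r3=100+4=104
after ADD r6, r6, #2: r6=0+2=2
CMP r6, #14  (cmp 2,14)
BNE start: taken
after LDR r5, [r3]: r5=M[104]=20
after OR r5, r5, #2: r5=20|2=22
after LDR r5, [r3]: r5=M[104]=20
after OR r5, r5, #17: r5=20|17=21
after ADD r3, r3, #4: r3=104+4=108
after ADD r6, r6, #2: r6=2+2=4
CMP r6, #14  (cmp 4,14)
BNE start: taken
after LDR r5, [r3]: r5=M[108]=11
after OR r5, r5, #2: r5=11|2=11
after LDR r5, [r3]: r5=M[108]=11
after OR r5, r5, #17: r5=11|17=27
after ADD r3, r3, #4: r3=108+4=112
after ADD r6, r6, #2: r6=4+2=6
CMP r6, #14  (cmp 6,14)
BNE start: taken
after LDR r5, [r3]: r5=M[112]=-1
after OR r5, r5, #2: r5=(-1)|2=-1
after LDR r5, [r3]: r5=M[112]=-1
after OR r5, r5, #17: r5=(-1)|17=-1
after ADD r3, r3, #4: r3=112+4=116
after ADD r6, r6, #2: r6=6+2=8
CMP r6, #14  (cmp 8,14)
BNE start: taken
after LDR r5, [r3]: r5=M[116]=-8
after OR r5, r5, #2: r5=(-8)|2=-6
after LDR r5, [r3]: r5=M[116]=-8
after OR r5, r5, #17: r5=(-8)|17=-7
after ADD r3, r3, #4: r3=116+4=120
after ADD r6, r6, #2: r6=8+2=10
CMP r6, #14  (cmp 10,14)
BNE start: taken
after LDR r5, [r3]: r5=M[120]=6
after OR r5, r5, #2: r5=6|2=6
after LDR r5, [r3]: r5=M[120]=6
after OR r5, r5, #17: r5=6|17=23
after ADD r3, r3, #4: r3=120+4=124
after ADD r6, r6, #2: r6=10+2=12
CMP r6, #14  (cmp 12,14)
BNE start: taken
after LDR r5, [r3]: r5=M[124]=29
after OR r5, r5, #2: r5=29|2=31
after LDR r5, [r3]: r5=M[124]=29
after OR r5, r5, #17: r5=29|17=29
after ADD r3, r3, #4: r3=124+4=128
after ADD r6, r6, #2: r6=12+2=14
CMP r6, #14  (cmp 14,14)
BNE start: not taken
after AND r5, r5, #6: r5=29&6=4
halt.
Total executed instructions: 61.

61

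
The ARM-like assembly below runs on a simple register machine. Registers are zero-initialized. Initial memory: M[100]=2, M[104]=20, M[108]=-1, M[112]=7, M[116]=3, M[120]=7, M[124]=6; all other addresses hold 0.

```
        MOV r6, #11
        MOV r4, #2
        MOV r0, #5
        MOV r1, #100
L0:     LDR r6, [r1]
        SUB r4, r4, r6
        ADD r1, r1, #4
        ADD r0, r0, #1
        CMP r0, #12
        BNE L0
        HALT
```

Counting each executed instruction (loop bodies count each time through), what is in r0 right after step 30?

MOV r6, #11 → r6=11
MOV r4, #2 → r4=2
MOV r0, #5 → r0=5
MOV r1, #100 → r1=100
LDR r6, [r1] → r6=M[100]=2
SUB r4, r4, r6 → r4=2-2=0
ADD r1, r1, #4 → r1=100+4=104
ADD r0, r0, #1 → r0=5+1=6
CMP r0, #12  (cmp 6,12)
BNE L0: taken
LDR r6, [r1] → r6=M[104]=20
SUB r4, r4, r6 → r4=0-20=-20
ADD r1, r1, #4 → r1=104+4=108
ADD r0, r0, #1 → r0=6+1=7
CMP r0, #12  (cmp 7,12)
BNE L0: taken
LDR r6, [r1] → r6=M[108]=-1
SUB r4, r4, r6 → r4=(-20)-(-1)=-19
ADD r1, r1, #4 → r1=108+4=112
ADD r0, r0, #1 → r0=7+1=8
CMP r0, #12  (cmp 8,12)
BNE L0: taken
LDR r6, [r1] → r6=M[112]=7
SUB r4, r4, r6 → r4=(-19)-7=-26
ADD r1, r1, #4 → r1=112+4=116
ADD r0, r0, #1 → r0=8+1=9
CMP r0, #12  (cmp 9,12)
BNE L0: taken
LDR r6, [r1] → r6=M[116]=3
SUB r4, r4, r6 → r4=(-26)-3=-29
After step 30: r0 = 9.

9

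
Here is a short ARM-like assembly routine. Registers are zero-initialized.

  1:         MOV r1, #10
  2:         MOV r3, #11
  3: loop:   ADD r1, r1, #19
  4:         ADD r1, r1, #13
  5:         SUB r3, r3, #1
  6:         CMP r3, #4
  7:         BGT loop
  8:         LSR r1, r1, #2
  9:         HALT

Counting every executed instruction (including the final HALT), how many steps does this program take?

39

MOV r1, #10 → r1=10
MOV r3, #11 → r3=11
ADD r1, r1, #19 → r1=10+19=29
ADD r1, r1, #13 → r1=29+13=42
SUB r3, r3, #1 → r3=11-1=10
CMP r3, #4  (cmp 10,4)
BGT loop: taken
ADD r1, r1, #19 → r1=42+19=61
ADD r1, r1, #13 → r1=61+13=74
SUB r3, r3, #1 → r3=10-1=9
CMP r3, #4  (cmp 9,4)
BGT loop: taken
ADD r1, r1, #19 → r1=74+19=93
ADD r1, r1, #13 → r1=93+13=106
SUB r3, r3, #1 → r3=9-1=8
CMP r3, #4  (cmp 8,4)
BGT loop: taken
ADD r1, r1, #19 → r1=106+19=125
ADD r1, r1, #13 → r1=125+13=138
SUB r3, r3, #1 → r3=8-1=7
CMP r3, #4  (cmp 7,4)
BGT loop: taken
ADD r1, r1, #19 → r1=138+19=157
ADD r1, r1, #13 → r1=157+13=170
SUB r3, r3, #1 → r3=7-1=6
CMP r3, #4  (cmp 6,4)
BGT loop: taken
ADD r1, r1, #19 → r1=170+19=189
ADD r1, r1, #13 → r1=189+13=202
SUB r3, r3, #1 → r3=6-1=5
CMP r3, #4  (cmp 5,4)
BGT loop: taken
ADD r1, r1, #19 → r1=202+19=221
ADD r1, r1, #13 → r1=221+13=234
SUB r3, r3, #1 → r3=5-1=4
CMP r3, #4  (cmp 4,4)
BGT loop: not taken
LSR r1, r1, #2 → r1=234>>2=58
halt.
Total executed instructions: 39.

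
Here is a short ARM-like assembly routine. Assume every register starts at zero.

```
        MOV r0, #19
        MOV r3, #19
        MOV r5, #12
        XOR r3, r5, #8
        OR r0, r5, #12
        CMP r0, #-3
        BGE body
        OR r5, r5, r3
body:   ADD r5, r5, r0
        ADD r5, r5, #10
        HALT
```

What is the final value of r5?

34

MOV r0, #19 → r0=19
MOV r3, #19 → r3=19
MOV r5, #12 → r5=12
XOR r3, r5, #8 → r3=12^8=4
OR r0, r5, #12 → r0=12|12=12
CMP r0, #-3  (cmp 12,-3)
BGE body: taken
ADD r5, r5, r0 → r5=12+12=24
ADD r5, r5, #10 → r5=24+10=34
halt.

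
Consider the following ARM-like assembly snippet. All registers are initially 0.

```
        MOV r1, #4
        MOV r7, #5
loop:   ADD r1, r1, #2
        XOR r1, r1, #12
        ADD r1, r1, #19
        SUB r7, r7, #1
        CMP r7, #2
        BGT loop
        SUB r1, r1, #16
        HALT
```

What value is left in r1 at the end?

r1=4
r7=5
r1=4+2=6
r1=6^12=10
r1=10+19=29
r7=5-1=4
CMP r7, #2  (cmp 4,2)
BGT loop: taken
r1=29+2=31
r1=31^12=19
r1=19+19=38
r7=4-1=3
CMP r7, #2  (cmp 3,2)
BGT loop: taken
r1=38+2=40
r1=40^12=36
r1=36+19=55
r7=3-1=2
CMP r7, #2  (cmp 2,2)
BGT loop: not taken
r1=55-16=39
halt.

39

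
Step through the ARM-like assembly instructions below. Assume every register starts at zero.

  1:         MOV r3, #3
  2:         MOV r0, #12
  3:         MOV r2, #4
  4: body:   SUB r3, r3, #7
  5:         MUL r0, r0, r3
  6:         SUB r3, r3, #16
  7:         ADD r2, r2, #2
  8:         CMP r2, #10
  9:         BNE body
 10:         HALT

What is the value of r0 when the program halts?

-64800

r3=3
r0=12
r2=4
r3=3-7=-4
r0=12*(-4)=-48
r3=(-4)-16=-20
r2=4+2=6
CMP r2, #10  (cmp 6,10)
BNE body: taken
r3=(-20)-7=-27
r0=(-48)*(-27)=1296
r3=(-27)-16=-43
r2=6+2=8
CMP r2, #10  (cmp 8,10)
BNE body: taken
r3=(-43)-7=-50
r0=1296*(-50)=-64800
r3=(-50)-16=-66
r2=8+2=10
CMP r2, #10  (cmp 10,10)
BNE body: not taken
halt.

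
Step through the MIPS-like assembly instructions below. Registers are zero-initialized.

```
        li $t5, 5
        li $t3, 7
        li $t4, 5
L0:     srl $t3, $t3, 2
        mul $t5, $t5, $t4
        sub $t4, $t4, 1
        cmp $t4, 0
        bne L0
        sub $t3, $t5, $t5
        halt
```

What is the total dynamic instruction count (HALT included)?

30

$t5=5
$t3=7
$t4=5
$t3=7>>2=1
$t5=5*5=25
$t4=5-1=4
cmp $t4, 0  (cmp 4,0)
bne L0: taken
$t3=1>>2=0
$t5=25*4=100
$t4=4-1=3
cmp $t4, 0  (cmp 3,0)
bne L0: taken
$t3=0>>2=0
$t5=100*3=300
$t4=3-1=2
cmp $t4, 0  (cmp 2,0)
bne L0: taken
$t3=0>>2=0
$t5=300*2=600
$t4=2-1=1
cmp $t4, 0  (cmp 1,0)
bne L0: taken
$t3=0>>2=0
$t5=600*1=600
$t4=1-1=0
cmp $t4, 0  (cmp 0,0)
bne L0: not taken
$t3=600-600=0
halt.
Total executed instructions: 30.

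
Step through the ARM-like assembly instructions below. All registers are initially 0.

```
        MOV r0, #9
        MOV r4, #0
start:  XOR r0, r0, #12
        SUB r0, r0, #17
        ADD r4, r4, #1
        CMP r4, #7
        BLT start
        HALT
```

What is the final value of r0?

MOV r0, #9 → r0=9
MOV r4, #0 → r4=0
XOR r0, r0, #12 → r0=9^12=5
SUB r0, r0, #17 → r0=5-17=-12
ADD r4, r4, #1 → r4=0+1=1
CMP r4, #7  (cmp 1,7)
BLT start: taken
XOR r0, r0, #12 → r0=(-12)^12=-8
SUB r0, r0, #17 → r0=(-8)-17=-25
ADD r4, r4, #1 → r4=1+1=2
CMP r4, #7  (cmp 2,7)
BLT start: taken
XOR r0, r0, #12 → r0=(-25)^12=-21
SUB r0, r0, #17 → r0=(-21)-17=-38
ADD r4, r4, #1 → r4=2+1=3
CMP r4, #7  (cmp 3,7)
BLT start: taken
XOR r0, r0, #12 → r0=(-38)^12=-42
SUB r0, r0, #17 → r0=(-42)-17=-59
ADD r4, r4, #1 → r4=3+1=4
CMP r4, #7  (cmp 4,7)
BLT start: taken
XOR r0, r0, #12 → r0=(-59)^12=-55
SUB r0, r0, #17 → r0=(-55)-17=-72
ADD r4, r4, #1 → r4=4+1=5
CMP r4, #7  (cmp 5,7)
BLT start: taken
XOR r0, r0, #12 → r0=(-72)^12=-76
SUB r0, r0, #17 → r0=(-76)-17=-93
ADD r4, r4, #1 → r4=5+1=6
CMP r4, #7  (cmp 6,7)
BLT start: taken
XOR r0, r0, #12 → r0=(-93)^12=-81
SUB r0, r0, #17 → r0=(-81)-17=-98
ADD r4, r4, #1 → r4=6+1=7
CMP r4, #7  (cmp 7,7)
BLT start: not taken
halt.

-98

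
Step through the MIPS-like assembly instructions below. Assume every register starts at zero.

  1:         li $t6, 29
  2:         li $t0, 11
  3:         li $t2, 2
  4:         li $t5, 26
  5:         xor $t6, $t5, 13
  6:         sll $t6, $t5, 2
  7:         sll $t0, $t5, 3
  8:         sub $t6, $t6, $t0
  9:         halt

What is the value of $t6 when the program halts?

-104

after li $t6, 29: $t6=29
after li $t0, 11: $t0=11
after li $t2, 2: $t2=2
after li $t5, 26: $t5=26
after xor $t6, $t5, 13: $t6=26^13=23
after sll $t6, $t5, 2: $t6=26<<2=104
after sll $t0, $t5, 3: $t0=26<<3=208
after sub $t6, $t6, $t0: $t6=104-208=-104
halt.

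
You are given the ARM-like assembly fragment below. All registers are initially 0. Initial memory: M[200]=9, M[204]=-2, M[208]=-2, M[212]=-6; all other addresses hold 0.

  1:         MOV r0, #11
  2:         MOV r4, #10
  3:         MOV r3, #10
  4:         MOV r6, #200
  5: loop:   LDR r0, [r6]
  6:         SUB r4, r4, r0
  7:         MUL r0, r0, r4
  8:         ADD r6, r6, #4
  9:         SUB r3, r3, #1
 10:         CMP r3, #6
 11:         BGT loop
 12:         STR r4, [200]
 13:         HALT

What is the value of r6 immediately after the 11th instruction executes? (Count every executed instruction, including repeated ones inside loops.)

204

MOV r0, #11 → r0=11
MOV r4, #10 → r4=10
MOV r3, #10 → r3=10
MOV r6, #200 → r6=200
LDR r0, [r6] → r0=M[200]=9
SUB r4, r4, r0 → r4=10-9=1
MUL r0, r0, r4 → r0=9*1=9
ADD r6, r6, #4 → r6=200+4=204
SUB r3, r3, #1 → r3=10-1=9
CMP r3, #6  (cmp 9,6)
BGT loop: taken
After step 11: r6 = 204.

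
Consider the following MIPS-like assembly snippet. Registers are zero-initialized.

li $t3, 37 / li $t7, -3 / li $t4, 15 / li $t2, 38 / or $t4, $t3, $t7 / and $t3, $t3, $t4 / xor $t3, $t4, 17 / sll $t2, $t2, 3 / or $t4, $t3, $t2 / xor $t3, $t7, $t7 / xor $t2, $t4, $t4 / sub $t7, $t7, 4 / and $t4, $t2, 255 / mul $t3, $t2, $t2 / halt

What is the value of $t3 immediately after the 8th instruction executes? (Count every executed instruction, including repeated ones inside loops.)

$t3=37
$t7=-3
$t4=15
$t2=38
$t4=37|(-3)=-3
$t3=37&(-3)=37
$t3=(-3)^17=-20
$t2=38<<3=304
After step 8: $t3 = -20.

-20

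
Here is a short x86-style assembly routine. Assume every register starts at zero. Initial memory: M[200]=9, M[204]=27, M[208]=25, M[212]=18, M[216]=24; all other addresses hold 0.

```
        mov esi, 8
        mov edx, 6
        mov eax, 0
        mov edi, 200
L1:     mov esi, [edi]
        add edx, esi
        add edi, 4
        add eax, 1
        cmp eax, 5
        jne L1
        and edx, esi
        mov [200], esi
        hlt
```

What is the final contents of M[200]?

esi=8
edx=6
eax=0
edi=200
esi=M[200]=9
edx=6+9=15
edi=200+4=204
eax=0+1=1
cmp eax, 5  (cmp 1,5)
jne L1: taken
esi=M[204]=27
edx=15+27=42
edi=204+4=208
eax=1+1=2
cmp eax, 5  (cmp 2,5)
jne L1: taken
esi=M[208]=25
edx=42+25=67
edi=208+4=212
eax=2+1=3
cmp eax, 5  (cmp 3,5)
jne L1: taken
esi=M[212]=18
edx=67+18=85
edi=212+4=216
eax=3+1=4
cmp eax, 5  (cmp 4,5)
jne L1: taken
esi=M[216]=24
edx=85+24=109
edi=216+4=220
eax=4+1=5
cmp eax, 5  (cmp 5,5)
jne L1: not taken
edx=109&24=8
mov [200], esi → M[200]=24
halt.

24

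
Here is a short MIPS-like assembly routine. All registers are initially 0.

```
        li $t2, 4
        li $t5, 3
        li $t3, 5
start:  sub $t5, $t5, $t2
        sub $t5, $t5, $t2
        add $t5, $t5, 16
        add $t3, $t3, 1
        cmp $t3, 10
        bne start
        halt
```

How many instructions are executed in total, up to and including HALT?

34

li $t2, 4 → $t2=4
li $t5, 3 → $t5=3
li $t3, 5 → $t3=5
sub $t5, $t5, $t2 → $t5=3-4=-1
sub $t5, $t5, $t2 → $t5=(-1)-4=-5
add $t5, $t5, 16 → $t5=(-5)+16=11
add $t3, $t3, 1 → $t3=5+1=6
cmp $t3, 10  (cmp 6,10)
bne start: taken
sub $t5, $t5, $t2 → $t5=11-4=7
sub $t5, $t5, $t2 → $t5=7-4=3
add $t5, $t5, 16 → $t5=3+16=19
add $t3, $t3, 1 → $t3=6+1=7
cmp $t3, 10  (cmp 7,10)
bne start: taken
sub $t5, $t5, $t2 → $t5=19-4=15
sub $t5, $t5, $t2 → $t5=15-4=11
add $t5, $t5, 16 → $t5=11+16=27
add $t3, $t3, 1 → $t3=7+1=8
cmp $t3, 10  (cmp 8,10)
bne start: taken
sub $t5, $t5, $t2 → $t5=27-4=23
sub $t5, $t5, $t2 → $t5=23-4=19
add $t5, $t5, 16 → $t5=19+16=35
add $t3, $t3, 1 → $t3=8+1=9
cmp $t3, 10  (cmp 9,10)
bne start: taken
sub $t5, $t5, $t2 → $t5=35-4=31
sub $t5, $t5, $t2 → $t5=31-4=27
add $t5, $t5, 16 → $t5=27+16=43
add $t3, $t3, 1 → $t3=9+1=10
cmp $t3, 10  (cmp 10,10)
bne start: not taken
halt.
Total executed instructions: 34.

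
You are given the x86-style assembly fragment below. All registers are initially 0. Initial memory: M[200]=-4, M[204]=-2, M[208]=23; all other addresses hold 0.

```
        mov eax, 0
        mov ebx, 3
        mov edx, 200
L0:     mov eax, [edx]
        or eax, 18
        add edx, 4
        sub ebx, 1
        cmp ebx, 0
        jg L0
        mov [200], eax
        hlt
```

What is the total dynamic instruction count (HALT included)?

eax=0
ebx=3
edx=200
eax=M[200]=-4
eax=(-4)|18=-2
edx=200+4=204
ebx=3-1=2
cmp ebx, 0  (cmp 2,0)
jg L0: taken
eax=M[204]=-2
eax=(-2)|18=-2
edx=204+4=208
ebx=2-1=1
cmp ebx, 0  (cmp 1,0)
jg L0: taken
eax=M[208]=23
eax=23|18=23
edx=208+4=212
ebx=1-1=0
cmp ebx, 0  (cmp 0,0)
jg L0: not taken
mov [200], eax → M[200]=23
halt.
Total executed instructions: 23.

23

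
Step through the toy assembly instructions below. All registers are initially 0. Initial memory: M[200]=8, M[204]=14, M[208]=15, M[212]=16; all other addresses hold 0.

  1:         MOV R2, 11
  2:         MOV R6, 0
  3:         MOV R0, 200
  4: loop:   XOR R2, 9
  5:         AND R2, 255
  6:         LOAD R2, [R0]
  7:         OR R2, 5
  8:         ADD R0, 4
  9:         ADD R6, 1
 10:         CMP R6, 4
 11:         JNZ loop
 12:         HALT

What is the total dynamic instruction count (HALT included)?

36

R2=11
R6=0
R0=200
R2=11^9=2
R2=2&255=2
R2=M[200]=8
R2=8|5=13
R0=200+4=204
R6=0+1=1
CMP R6, 4  (cmp 1,4)
JNZ loop: taken
R2=13^9=4
R2=4&255=4
R2=M[204]=14
R2=14|5=15
R0=204+4=208
R6=1+1=2
CMP R6, 4  (cmp 2,4)
JNZ loop: taken
R2=15^9=6
R2=6&255=6
R2=M[208]=15
R2=15|5=15
R0=208+4=212
R6=2+1=3
CMP R6, 4  (cmp 3,4)
JNZ loop: taken
R2=15^9=6
R2=6&255=6
R2=M[212]=16
R2=16|5=21
R0=212+4=216
R6=3+1=4
CMP R6, 4  (cmp 4,4)
JNZ loop: not taken
halt.
Total executed instructions: 36.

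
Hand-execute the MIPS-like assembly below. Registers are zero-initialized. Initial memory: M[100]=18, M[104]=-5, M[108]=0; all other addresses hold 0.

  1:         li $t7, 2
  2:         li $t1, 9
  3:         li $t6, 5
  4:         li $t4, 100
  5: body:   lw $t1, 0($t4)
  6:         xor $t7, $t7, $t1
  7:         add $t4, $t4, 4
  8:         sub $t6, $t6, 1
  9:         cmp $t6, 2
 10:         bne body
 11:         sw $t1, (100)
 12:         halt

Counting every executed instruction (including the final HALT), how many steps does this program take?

24

after li $t7, 2: $t7=2
after li $t1, 9: $t1=9
after li $t6, 5: $t6=5
after li $t4, 100: $t4=100
after lw $t1, 0($t4): $t1=M[100]=18
after xor $t7, $t7, $t1: $t7=2^18=16
after add $t4, $t4, 4: $t4=100+4=104
after sub $t6, $t6, 1: $t6=5-1=4
cmp $t6, 2  (cmp 4,2)
bne body: taken
after lw $t1, 0($t4): $t1=M[104]=-5
after xor $t7, $t7, $t1: $t7=16^(-5)=-21
after add $t4, $t4, 4: $t4=104+4=108
after sub $t6, $t6, 1: $t6=4-1=3
cmp $t6, 2  (cmp 3,2)
bne body: taken
after lw $t1, 0($t4): $t1=M[108]=0
after xor $t7, $t7, $t1: $t7=(-21)^0=-21
after add $t4, $t4, 4: $t4=108+4=112
after sub $t6, $t6, 1: $t6=3-1=2
cmp $t6, 2  (cmp 2,2)
bne body: not taken
sw $t1, (100) → M[100]=0
halt.
Total executed instructions: 24.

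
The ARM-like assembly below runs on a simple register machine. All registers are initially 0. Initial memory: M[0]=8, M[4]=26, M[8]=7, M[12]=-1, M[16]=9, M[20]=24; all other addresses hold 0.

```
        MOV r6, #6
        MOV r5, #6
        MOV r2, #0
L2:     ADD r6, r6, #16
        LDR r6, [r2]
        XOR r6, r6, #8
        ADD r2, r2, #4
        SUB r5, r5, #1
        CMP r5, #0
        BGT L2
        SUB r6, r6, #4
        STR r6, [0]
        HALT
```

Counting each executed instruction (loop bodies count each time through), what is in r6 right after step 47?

12

r6=6
r5=6
r2=0
r6=6+16=22
r6=M[0]=8
r6=8^8=0
r2=0+4=4
r5=6-1=5
CMP r5, #0  (cmp 5,0)
BGT L2: taken
r6=0+16=16
r6=M[4]=26
r6=26^8=18
r2=4+4=8
r5=5-1=4
CMP r5, #0  (cmp 4,0)
BGT L2: taken
r6=18+16=34
r6=M[8]=7
r6=7^8=15
r2=8+4=12
r5=4-1=3
CMP r5, #0  (cmp 3,0)
BGT L2: taken
r6=15+16=31
r6=M[12]=-1
r6=(-1)^8=-9
r2=12+4=16
r5=3-1=2
CMP r5, #0  (cmp 2,0)
BGT L2: taken
r6=(-9)+16=7
r6=M[16]=9
r6=9^8=1
r2=16+4=20
r5=2-1=1
CMP r5, #0  (cmp 1,0)
BGT L2: taken
r6=1+16=17
r6=M[20]=24
r6=24^8=16
r2=20+4=24
r5=1-1=0
CMP r5, #0  (cmp 0,0)
BGT L2: not taken
r6=16-4=12
STR r6, [0] → M[0]=12
After step 47: r6 = 12.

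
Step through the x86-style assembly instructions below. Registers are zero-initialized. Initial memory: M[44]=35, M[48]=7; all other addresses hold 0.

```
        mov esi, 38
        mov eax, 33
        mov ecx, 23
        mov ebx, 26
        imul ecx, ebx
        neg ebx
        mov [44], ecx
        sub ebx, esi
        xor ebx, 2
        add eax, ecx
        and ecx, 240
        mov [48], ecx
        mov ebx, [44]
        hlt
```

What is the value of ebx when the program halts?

598

esi=38
eax=33
ecx=23
ebx=26
ecx=23*26=598
ebx=-(26)=-26
mov [44], ecx → M[44]=598
ebx=(-26)-38=-64
ebx=(-64)^2=-62
eax=33+598=631
ecx=598&240=80
mov [48], ecx → M[48]=80
ebx=M[44]=598
halt.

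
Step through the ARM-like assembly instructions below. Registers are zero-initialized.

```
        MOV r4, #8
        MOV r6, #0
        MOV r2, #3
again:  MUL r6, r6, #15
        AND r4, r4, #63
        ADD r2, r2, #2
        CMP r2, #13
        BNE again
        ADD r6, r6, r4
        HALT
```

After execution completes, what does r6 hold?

after MOV r4, #8: r4=8
after MOV r6, #0: r6=0
after MOV r2, #3: r2=3
after MUL r6, r6, #15: r6=0*15=0
after AND r4, r4, #63: r4=8&63=8
after ADD r2, r2, #2: r2=3+2=5
CMP r2, #13  (cmp 5,13)
BNE again: taken
after MUL r6, r6, #15: r6=0*15=0
after AND r4, r4, #63: r4=8&63=8
after ADD r2, r2, #2: r2=5+2=7
CMP r2, #13  (cmp 7,13)
BNE again: taken
after MUL r6, r6, #15: r6=0*15=0
after AND r4, r4, #63: r4=8&63=8
after ADD r2, r2, #2: r2=7+2=9
CMP r2, #13  (cmp 9,13)
BNE again: taken
after MUL r6, r6, #15: r6=0*15=0
after AND r4, r4, #63: r4=8&63=8
after ADD r2, r2, #2: r2=9+2=11
CMP r2, #13  (cmp 11,13)
BNE again: taken
after MUL r6, r6, #15: r6=0*15=0
after AND r4, r4, #63: r4=8&63=8
after ADD r2, r2, #2: r2=11+2=13
CMP r2, #13  (cmp 13,13)
BNE again: not taken
after ADD r6, r6, r4: r6=0+8=8
halt.

8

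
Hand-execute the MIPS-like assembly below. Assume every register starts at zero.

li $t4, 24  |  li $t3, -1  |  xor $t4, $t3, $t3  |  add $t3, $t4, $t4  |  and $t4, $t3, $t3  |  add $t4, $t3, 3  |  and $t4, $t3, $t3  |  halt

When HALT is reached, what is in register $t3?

after li $t4, 24: $t4=24
after li $t3, -1: $t3=-1
after xor $t4, $t3, $t3: $t4=(-1)^(-1)=0
after add $t3, $t4, $t4: $t3=0+0=0
after and $t4, $t3, $t3: $t4=0&0=0
after add $t4, $t3, 3: $t4=0+3=3
after and $t4, $t3, $t3: $t4=0&0=0
halt.

0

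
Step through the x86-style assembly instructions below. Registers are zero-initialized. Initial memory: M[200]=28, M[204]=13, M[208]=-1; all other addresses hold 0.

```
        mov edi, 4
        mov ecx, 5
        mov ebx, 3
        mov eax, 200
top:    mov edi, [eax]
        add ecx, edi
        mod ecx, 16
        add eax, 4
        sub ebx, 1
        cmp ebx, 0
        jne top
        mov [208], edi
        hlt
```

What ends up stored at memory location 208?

after mov edi, 4: edi=4
after mov ecx, 5: ecx=5
after mov ebx, 3: ebx=3
after mov eax, 200: eax=200
after mov edi, [eax]: edi=M[200]=28
after add ecx, edi: ecx=5+28=33
after mod ecx, 16: ecx=33%16=1
after add eax, 4: eax=200+4=204
after sub ebx, 1: ebx=3-1=2
cmp ebx, 0  (cmp 2,0)
jne top: taken
after mov edi, [eax]: edi=M[204]=13
after add ecx, edi: ecx=1+13=14
after mod ecx, 16: ecx=14%16=14
after add eax, 4: eax=204+4=208
after sub ebx, 1: ebx=2-1=1
cmp ebx, 0  (cmp 1,0)
jne top: taken
after mov edi, [eax]: edi=M[208]=-1
after add ecx, edi: ecx=14+(-1)=13
after mod ecx, 16: ecx=13%16=13
after add eax, 4: eax=208+4=212
after sub ebx, 1: ebx=1-1=0
cmp ebx, 0  (cmp 0,0)
jne top: not taken
mov [208], edi → M[208]=-1
halt.

-1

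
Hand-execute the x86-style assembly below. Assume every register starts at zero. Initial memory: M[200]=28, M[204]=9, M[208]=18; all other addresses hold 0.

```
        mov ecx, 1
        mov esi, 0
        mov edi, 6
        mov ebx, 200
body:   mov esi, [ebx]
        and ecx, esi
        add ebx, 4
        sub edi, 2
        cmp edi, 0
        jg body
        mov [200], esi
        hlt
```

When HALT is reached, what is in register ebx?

mov ecx, 1 → ecx=1
mov esi, 0 → esi=0
mov edi, 6 → edi=6
mov ebx, 200 → ebx=200
mov esi, [ebx] → esi=M[200]=28
and ecx, esi → ecx=1&28=0
add ebx, 4 → ebx=200+4=204
sub edi, 2 → edi=6-2=4
cmp edi, 0  (cmp 4,0)
jg body: taken
mov esi, [ebx] → esi=M[204]=9
and ecx, esi → ecx=0&9=0
add ebx, 4 → ebx=204+4=208
sub edi, 2 → edi=4-2=2
cmp edi, 0  (cmp 2,0)
jg body: taken
mov esi, [ebx] → esi=M[208]=18
and ecx, esi → ecx=0&18=0
add ebx, 4 → ebx=208+4=212
sub edi, 2 → edi=2-2=0
cmp edi, 0  (cmp 0,0)
jg body: not taken
mov [200], esi → M[200]=18
halt.

212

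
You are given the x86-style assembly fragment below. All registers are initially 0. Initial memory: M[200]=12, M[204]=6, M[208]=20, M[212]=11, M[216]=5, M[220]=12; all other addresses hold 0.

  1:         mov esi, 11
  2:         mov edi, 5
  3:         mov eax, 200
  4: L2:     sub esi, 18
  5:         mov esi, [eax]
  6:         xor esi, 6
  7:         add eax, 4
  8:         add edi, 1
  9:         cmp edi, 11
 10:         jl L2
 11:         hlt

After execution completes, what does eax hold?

224

after mov esi, 11: esi=11
after mov edi, 5: edi=5
after mov eax, 200: eax=200
after sub esi, 18: esi=11-18=-7
after mov esi, [eax]: esi=M[200]=12
after xor esi, 6: esi=12^6=10
after add eax, 4: eax=200+4=204
after add edi, 1: edi=5+1=6
cmp edi, 11  (cmp 6,11)
jl L2: taken
after sub esi, 18: esi=10-18=-8
after mov esi, [eax]: esi=M[204]=6
after xor esi, 6: esi=6^6=0
after add eax, 4: eax=204+4=208
after add edi, 1: edi=6+1=7
cmp edi, 11  (cmp 7,11)
jl L2: taken
after sub esi, 18: esi=0-18=-18
after mov esi, [eax]: esi=M[208]=20
after xor esi, 6: esi=20^6=18
after add eax, 4: eax=208+4=212
after add edi, 1: edi=7+1=8
cmp edi, 11  (cmp 8,11)
jl L2: taken
after sub esi, 18: esi=18-18=0
after mov esi, [eax]: esi=M[212]=11
after xor esi, 6: esi=11^6=13
after add eax, 4: eax=212+4=216
after add edi, 1: edi=8+1=9
cmp edi, 11  (cmp 9,11)
jl L2: taken
after sub esi, 18: esi=13-18=-5
after mov esi, [eax]: esi=M[216]=5
after xor esi, 6: esi=5^6=3
after add eax, 4: eax=216+4=220
after add edi, 1: edi=9+1=10
cmp edi, 11  (cmp 10,11)
jl L2: taken
after sub esi, 18: esi=3-18=-15
after mov esi, [eax]: esi=M[220]=12
after xor esi, 6: esi=12^6=10
after add eax, 4: eax=220+4=224
after add edi, 1: edi=10+1=11
cmp edi, 11  (cmp 11,11)
jl L2: not taken
halt.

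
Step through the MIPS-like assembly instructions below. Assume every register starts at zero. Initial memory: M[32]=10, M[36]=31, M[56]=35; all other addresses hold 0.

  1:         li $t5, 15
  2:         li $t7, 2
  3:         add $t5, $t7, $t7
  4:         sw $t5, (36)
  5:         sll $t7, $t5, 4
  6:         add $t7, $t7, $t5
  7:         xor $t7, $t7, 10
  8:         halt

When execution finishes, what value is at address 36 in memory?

$t5=15
$t7=2
$t5=2+2=4
sw $t5, (36) → M[36]=4
$t7=4<<4=64
$t7=64+4=68
$t7=68^10=78
halt.

4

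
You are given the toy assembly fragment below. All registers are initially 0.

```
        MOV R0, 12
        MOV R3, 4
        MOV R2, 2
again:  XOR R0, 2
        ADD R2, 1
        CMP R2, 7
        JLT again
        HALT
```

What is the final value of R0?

14

after MOV R0, 12: R0=12
after MOV R3, 4: R3=4
after MOV R2, 2: R2=2
after XOR R0, 2: R0=12^2=14
after ADD R2, 1: R2=2+1=3
CMP R2, 7  (cmp 3,7)
JLT again: taken
after XOR R0, 2: R0=14^2=12
after ADD R2, 1: R2=3+1=4
CMP R2, 7  (cmp 4,7)
JLT again: taken
after XOR R0, 2: R0=12^2=14
after ADD R2, 1: R2=4+1=5
CMP R2, 7  (cmp 5,7)
JLT again: taken
after XOR R0, 2: R0=14^2=12
after ADD R2, 1: R2=5+1=6
CMP R2, 7  (cmp 6,7)
JLT again: taken
after XOR R0, 2: R0=12^2=14
after ADD R2, 1: R2=6+1=7
CMP R2, 7  (cmp 7,7)
JLT again: not taken
halt.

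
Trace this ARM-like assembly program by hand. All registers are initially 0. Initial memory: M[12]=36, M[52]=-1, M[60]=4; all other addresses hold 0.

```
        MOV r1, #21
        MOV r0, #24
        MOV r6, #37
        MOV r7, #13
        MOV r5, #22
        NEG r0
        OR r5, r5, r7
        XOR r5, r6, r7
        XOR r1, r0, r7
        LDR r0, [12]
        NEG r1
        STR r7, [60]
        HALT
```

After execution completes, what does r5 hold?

40

r1=21
r0=24
r6=37
r7=13
r5=22
r0=-(24)=-24
r5=22|13=31
r5=37^13=40
r1=(-24)^13=-27
r0=M[12]=36
r1=-(-27)=27
STR r7, [60] → M[60]=13
halt.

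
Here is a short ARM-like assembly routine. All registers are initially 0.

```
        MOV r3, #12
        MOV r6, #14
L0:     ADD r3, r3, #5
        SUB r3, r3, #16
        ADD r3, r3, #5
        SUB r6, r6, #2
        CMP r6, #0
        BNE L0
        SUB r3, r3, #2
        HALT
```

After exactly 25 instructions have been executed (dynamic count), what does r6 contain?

6

MOV r3, #12 → r3=12
MOV r6, #14 → r6=14
ADD r3, r3, #5 → r3=12+5=17
SUB r3, r3, #16 → r3=17-16=1
ADD r3, r3, #5 → r3=1+5=6
SUB r6, r6, #2 → r6=14-2=12
CMP r6, #0  (cmp 12,0)
BNE L0: taken
ADD r3, r3, #5 → r3=6+5=11
SUB r3, r3, #16 → r3=11-16=-5
ADD r3, r3, #5 → r3=(-5)+5=0
SUB r6, r6, #2 → r6=12-2=10
CMP r6, #0  (cmp 10,0)
BNE L0: taken
ADD r3, r3, #5 → r3=0+5=5
SUB r3, r3, #16 → r3=5-16=-11
ADD r3, r3, #5 → r3=(-11)+5=-6
SUB r6, r6, #2 → r6=10-2=8
CMP r6, #0  (cmp 8,0)
BNE L0: taken
ADD r3, r3, #5 → r3=(-6)+5=-1
SUB r3, r3, #16 → r3=(-1)-16=-17
ADD r3, r3, #5 → r3=(-17)+5=-12
SUB r6, r6, #2 → r6=8-2=6
CMP r6, #0  (cmp 6,0)
After step 25: r6 = 6.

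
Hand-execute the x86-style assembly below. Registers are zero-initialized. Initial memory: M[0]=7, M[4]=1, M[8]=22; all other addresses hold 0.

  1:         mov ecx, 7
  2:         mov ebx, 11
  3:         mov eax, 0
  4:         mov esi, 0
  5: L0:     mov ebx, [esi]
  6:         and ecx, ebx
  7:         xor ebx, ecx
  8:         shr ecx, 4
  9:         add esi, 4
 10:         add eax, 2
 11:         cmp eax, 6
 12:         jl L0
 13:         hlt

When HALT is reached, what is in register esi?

12

ecx=7
ebx=11
eax=0
esi=0
ebx=M[0]=7
ecx=7&7=7
ebx=7^7=0
ecx=7>>4=0
esi=0+4=4
eax=0+2=2
cmp eax, 6  (cmp 2,6)
jl L0: taken
ebx=M[4]=1
ecx=0&1=0
ebx=1^0=1
ecx=0>>4=0
esi=4+4=8
eax=2+2=4
cmp eax, 6  (cmp 4,6)
jl L0: taken
ebx=M[8]=22
ecx=0&22=0
ebx=22^0=22
ecx=0>>4=0
esi=8+4=12
eax=4+2=6
cmp eax, 6  (cmp 6,6)
jl L0: not taken
halt.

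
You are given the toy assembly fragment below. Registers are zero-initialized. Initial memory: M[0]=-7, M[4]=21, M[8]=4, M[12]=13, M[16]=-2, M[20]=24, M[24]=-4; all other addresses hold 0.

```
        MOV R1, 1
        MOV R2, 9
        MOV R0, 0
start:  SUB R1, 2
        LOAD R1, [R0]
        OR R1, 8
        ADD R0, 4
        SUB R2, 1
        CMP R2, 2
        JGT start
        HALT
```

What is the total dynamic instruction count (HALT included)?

53

MOV R1, 1 → R1=1
MOV R2, 9 → R2=9
MOV R0, 0 → R0=0
SUB R1, 2 → R1=1-2=-1
LOAD R1, [R0] → R1=M[0]=-7
OR R1, 8 → R1=(-7)|8=-7
ADD R0, 4 → R0=0+4=4
SUB R2, 1 → R2=9-1=8
CMP R2, 2  (cmp 8,2)
JGT start: taken
SUB R1, 2 → R1=(-7)-2=-9
LOAD R1, [R0] → R1=M[4]=21
OR R1, 8 → R1=21|8=29
ADD R0, 4 → R0=4+4=8
SUB R2, 1 → R2=8-1=7
CMP R2, 2  (cmp 7,2)
JGT start: taken
SUB R1, 2 → R1=29-2=27
LOAD R1, [R0] → R1=M[8]=4
OR R1, 8 → R1=4|8=12
ADD R0, 4 → R0=8+4=12
SUB R2, 1 → R2=7-1=6
CMP R2, 2  (cmp 6,2)
JGT start: taken
SUB R1, 2 → R1=12-2=10
LOAD R1, [R0] → R1=M[12]=13
OR R1, 8 → R1=13|8=13
ADD R0, 4 → R0=12+4=16
SUB R2, 1 → R2=6-1=5
CMP R2, 2  (cmp 5,2)
JGT start: taken
SUB R1, 2 → R1=13-2=11
LOAD R1, [R0] → R1=M[16]=-2
OR R1, 8 → R1=(-2)|8=-2
ADD R0, 4 → R0=16+4=20
SUB R2, 1 → R2=5-1=4
CMP R2, 2  (cmp 4,2)
JGT start: taken
SUB R1, 2 → R1=(-2)-2=-4
LOAD R1, [R0] → R1=M[20]=24
OR R1, 8 → R1=24|8=24
ADD R0, 4 → R0=20+4=24
SUB R2, 1 → R2=4-1=3
CMP R2, 2  (cmp 3,2)
JGT start: taken
SUB R1, 2 → R1=24-2=22
LOAD R1, [R0] → R1=M[24]=-4
OR R1, 8 → R1=(-4)|8=-4
ADD R0, 4 → R0=24+4=28
SUB R2, 1 → R2=3-1=2
CMP R2, 2  (cmp 2,2)
JGT start: not taken
halt.
Total executed instructions: 53.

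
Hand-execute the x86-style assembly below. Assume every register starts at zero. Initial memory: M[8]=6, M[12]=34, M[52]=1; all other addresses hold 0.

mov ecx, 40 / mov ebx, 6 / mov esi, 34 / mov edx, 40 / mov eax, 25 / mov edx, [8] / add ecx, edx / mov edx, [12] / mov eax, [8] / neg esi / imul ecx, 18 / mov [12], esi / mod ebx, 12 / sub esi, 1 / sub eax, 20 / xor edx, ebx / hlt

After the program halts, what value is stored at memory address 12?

ecx=40
ebx=6
esi=34
edx=40
eax=25
edx=M[8]=6
ecx=40+6=46
edx=M[12]=34
eax=M[8]=6
esi=-(34)=-34
ecx=46*18=828
mov [12], esi → M[12]=-34
ebx=6%12=6
esi=(-34)-1=-35
eax=6-20=-14
edx=34^6=36
halt.

-34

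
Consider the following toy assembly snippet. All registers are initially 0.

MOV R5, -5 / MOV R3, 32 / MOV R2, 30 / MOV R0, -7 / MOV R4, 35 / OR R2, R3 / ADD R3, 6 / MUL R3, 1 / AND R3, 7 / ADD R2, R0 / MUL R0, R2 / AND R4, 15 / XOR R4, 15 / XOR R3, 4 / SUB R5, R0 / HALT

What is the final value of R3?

2

after MOV R5, -5: R5=-5
after MOV R3, 32: R3=32
after MOV R2, 30: R2=30
after MOV R0, -7: R0=-7
after MOV R4, 35: R4=35
after OR R2, R3: R2=30|32=62
after ADD R3, 6: R3=32+6=38
after MUL R3, 1: R3=38*1=38
after AND R3, 7: R3=38&7=6
after ADD R2, R0: R2=62+(-7)=55
after MUL R0, R2: R0=(-7)*55=-385
after AND R4, 15: R4=35&15=3
after XOR R4, 15: R4=3^15=12
after XOR R3, 4: R3=6^4=2
after SUB R5, R0: R5=(-5)-(-385)=380
halt.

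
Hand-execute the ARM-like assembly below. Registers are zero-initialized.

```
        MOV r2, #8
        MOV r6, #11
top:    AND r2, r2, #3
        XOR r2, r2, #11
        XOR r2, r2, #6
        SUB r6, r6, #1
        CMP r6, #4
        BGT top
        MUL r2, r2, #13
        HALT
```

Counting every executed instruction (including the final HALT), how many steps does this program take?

r2=8
r6=11
r2=8&3=0
r2=0^11=11
r2=11^6=13
r6=11-1=10
CMP r6, #4  (cmp 10,4)
BGT top: taken
r2=13&3=1
r2=1^11=10
r2=10^6=12
r6=10-1=9
CMP r6, #4  (cmp 9,4)
BGT top: taken
r2=12&3=0
r2=0^11=11
r2=11^6=13
r6=9-1=8
CMP r6, #4  (cmp 8,4)
BGT top: taken
r2=13&3=1
r2=1^11=10
r2=10^6=12
r6=8-1=7
CMP r6, #4  (cmp 7,4)
BGT top: taken
r2=12&3=0
r2=0^11=11
r2=11^6=13
r6=7-1=6
CMP r6, #4  (cmp 6,4)
BGT top: taken
r2=13&3=1
r2=1^11=10
r2=10^6=12
r6=6-1=5
CMP r6, #4  (cmp 5,4)
BGT top: taken
r2=12&3=0
r2=0^11=11
r2=11^6=13
r6=5-1=4
CMP r6, #4  (cmp 4,4)
BGT top: not taken
r2=13*13=169
halt.
Total executed instructions: 46.

46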